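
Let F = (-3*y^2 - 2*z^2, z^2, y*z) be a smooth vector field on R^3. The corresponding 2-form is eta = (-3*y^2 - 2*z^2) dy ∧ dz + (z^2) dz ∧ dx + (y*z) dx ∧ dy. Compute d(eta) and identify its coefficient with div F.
d(eta) = (y) dx ∧ dy ∧ dz; div F = y

For a 2-form in R^3 of the form above, applying d gives a 3-form with coefficient ∂P/∂x + ∂Q/∂y + ∂R/∂z:
  ∂P/∂x = 0
  ∂Q/∂y = 0
  ∂R/∂z = y
Sum = y, which is exactly div F.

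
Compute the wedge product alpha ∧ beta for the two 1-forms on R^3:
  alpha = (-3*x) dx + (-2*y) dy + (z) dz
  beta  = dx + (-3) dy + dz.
alpha ∧ beta = (9*x + 2*y) dx ∧ dy + (-3*x - z) dx ∧ dz + (-2*y + 3*z) dy ∧ dz

Distribute the wedge, using dx_i ∧ dx_j = -dx_j ∧ dx_i and dx_i ∧ dx_i = 0. For each pair (i, j) with i < j, the coefficient of dx_i ∧ dx_j in alpha ∧ beta is (alpha_i * beta_j - alpha_j * beta_i). Collecting: alpha ∧ beta = (9*x + 2*y) dx ∧ dy + (-3*x - z) dx ∧ dz + (-2*y + 3*z) dy ∧ dz.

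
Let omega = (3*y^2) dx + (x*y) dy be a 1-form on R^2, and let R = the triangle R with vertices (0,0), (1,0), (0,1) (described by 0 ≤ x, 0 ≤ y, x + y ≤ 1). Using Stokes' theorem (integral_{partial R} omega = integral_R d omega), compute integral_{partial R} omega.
integral_(partial R) omega = -5/6

Stokes: integral_partial_R omega = integral_R d omega with d omega = (∂Q/∂x - ∂P/∂y) dx ∧ dy.
  ∂Q/∂x = y
  ∂P/∂y = 6*y
  integrand = ∂Q/∂x - ∂P/∂y = -5*y.
Integrating over R: integral_0^1 integral_0^{1-x} (-5*y) dy dx = -5/6.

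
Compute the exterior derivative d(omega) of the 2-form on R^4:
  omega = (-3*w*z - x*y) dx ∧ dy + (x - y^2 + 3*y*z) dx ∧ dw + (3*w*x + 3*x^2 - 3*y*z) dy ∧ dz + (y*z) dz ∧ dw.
d(omega) = (6*x) dx ∧ dy ∧ dz + (2*y - 6*z) dx ∧ dy ∧ dw + (-3*y) dx ∧ dz ∧ dw + (3*x + z) dy ∧ dz ∧ dw

For a 2-form omega = sum_{i<j} g_{ij} dx_i ∧ dx_j, the exterior derivative is
  d(omega) = sum_{i<j} d(g_{ij}) ∧ dx_i ∧ dx_j = sum_{i<j, k} (∂g_{ij}/∂x_k) dx_k ∧ dx_i ∧ dx_j.
Expand each term, using dx_k ∧ dx_i ∧ dx_j = sgn(permutation) dx_{(a)} ∧ dx_{(b)} ∧ dx_{(c)} with (a < b < c) sorted:
  d(-3*w*z - x*y) includes (∂/∂z)(-3*w*z - x*y) dz = (-3*w) dz, which multiplied by dx ∧ dy gives (-3*w) dx ∧ dy ∧ dz
  d(-3*w*z - x*y) includes (∂/∂w)(-3*w*z - x*y) dw = (-3*z) dw, which multiplied by dx ∧ dy gives (-3*z) dx ∧ dy ∧ dw
  d(x - y^2 + 3*y*z) includes (∂/∂y)(x - y^2 + 3*y*z) dy = (-2*y + 3*z) dy, which multiplied by dx ∧ dw gives (2*y - 3*z) dx ∧ dy ∧ dw
  d(x - y^2 + 3*y*z) includes (∂/∂z)(x - y^2 + 3*y*z) dz = (3*y) dz, which multiplied by dx ∧ dw gives (-3*y) dx ∧ dz ∧ dw
  d(3*w*x + 3*x^2 - 3*y*z) includes (∂/∂x)(3*w*x + 3*x^2 - 3*y*z) dx = (3*w + 6*x) dx, which multiplied by dy ∧ dz gives (3*w + 6*x) dx ∧ dy ∧ dz
  d(3*w*x + 3*x^2 - 3*y*z) includes (∂/∂w)(3*w*x + 3*x^2 - 3*y*z) dw = (3*x) dw, which multiplied by dy ∧ dz gives (3*x) dy ∧ dz ∧ dw
  d(y*z) includes (∂/∂y)(y*z) dy = (z) dy, which multiplied by dz ∧ dw gives (z) dy ∧ dz ∧ dw
Collecting like 3-forms: d(omega) = (6*x) dx ∧ dy ∧ dz + (2*y - 6*z) dx ∧ dy ∧ dw + (-3*y) dx ∧ dz ∧ dw + (3*x + z) dy ∧ dz ∧ dw.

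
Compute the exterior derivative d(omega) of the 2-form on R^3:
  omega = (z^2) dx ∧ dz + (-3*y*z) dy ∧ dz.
d(omega) = 0

For a 2-form omega = sum_{i<j} g_{ij} dx_i ∧ dx_j, the exterior derivative is
  d(omega) = sum_{i<j} d(g_{ij}) ∧ dx_i ∧ dx_j = sum_{i<j, k} (∂g_{ij}/∂x_k) dx_k ∧ dx_i ∧ dx_j.
Expand each term, using dx_k ∧ dx_i ∧ dx_j = sgn(permutation) dx_{(a)} ∧ dx_{(b)} ∧ dx_{(c)} with (a < b < c) sorted:

Collecting like 3-forms: d(omega) = 0.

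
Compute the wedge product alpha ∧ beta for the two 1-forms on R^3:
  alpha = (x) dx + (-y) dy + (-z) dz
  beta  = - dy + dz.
alpha ∧ beta = (-x) dx ∧ dy + (x) dx ∧ dz + (-y - z) dy ∧ dz

Distribute the wedge, using dx_i ∧ dx_j = -dx_j ∧ dx_i and dx_i ∧ dx_i = 0. For each pair (i, j) with i < j, the coefficient of dx_i ∧ dx_j in alpha ∧ beta is (alpha_i * beta_j - alpha_j * beta_i). Collecting: alpha ∧ beta = (-x) dx ∧ dy + (x) dx ∧ dz + (-y - z) dy ∧ dz.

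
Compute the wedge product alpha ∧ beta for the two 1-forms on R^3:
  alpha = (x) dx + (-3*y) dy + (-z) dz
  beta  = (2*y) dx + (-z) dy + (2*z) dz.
alpha ∧ beta = (-x*z + 6*y^2) dx ∧ dy + (2*z*(x + y)) dx ∧ dz + (-z*(6*y + z)) dy ∧ dz

Distribute the wedge, using dx_i ∧ dx_j = -dx_j ∧ dx_i and dx_i ∧ dx_i = 0. For each pair (i, j) with i < j, the coefficient of dx_i ∧ dx_j in alpha ∧ beta is (alpha_i * beta_j - alpha_j * beta_i). Collecting: alpha ∧ beta = (-x*z + 6*y^2) dx ∧ dy + (2*z*(x + y)) dx ∧ dz + (-z*(6*y + z)) dy ∧ dz.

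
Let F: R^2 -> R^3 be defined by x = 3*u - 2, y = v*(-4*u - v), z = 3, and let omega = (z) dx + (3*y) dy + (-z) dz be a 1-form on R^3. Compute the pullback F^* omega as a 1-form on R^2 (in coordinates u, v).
F^* omega = (48*u*v^2 + 12*v^3 + 9) du + (6*v*(8*u^2 + 6*u*v + v^2)) dv

Using F^*(f dg) = (f ∘ F) d(g ∘ F), substitute each coordinate x_i by F_i(u, v) in f_i, and replace dx_i by d F_i = (∂F_i/∂u) du + (∂F_i/∂v) dv.
  For the x component: f_1(F) = 3; d F_1 = (3) du + (0) dv
  For the y component: f_2(F) = 3*v*(-4*u - v); d F_2 = (-4*v) du + (-4*u - 2*v) dv
  For the z component: f_3(F) = -3; d F_3 = (0) du + (0) dv
Combining and collecting du, dv coefficients:
  coeff of du: 48*u*v^2 + 12*v^3 + 9
  coeff of dv: 6*v*(8*u^2 + 6*u*v + v^2)
F^* omega = (48*u*v^2 + 12*v^3 + 9) du + (6*v*(8*u^2 + 6*u*v + v^2)) dv.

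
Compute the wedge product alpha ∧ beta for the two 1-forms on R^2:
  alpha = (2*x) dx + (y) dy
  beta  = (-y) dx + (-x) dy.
alpha ∧ beta = (-2*x^2 + y^2) dx ∧ dy

Distribute the wedge, using dx_i ∧ dx_j = -dx_j ∧ dx_i and dx_i ∧ dx_i = 0. For each pair (i, j) with i < j, the coefficient of dx_i ∧ dx_j in alpha ∧ beta is (alpha_i * beta_j - alpha_j * beta_i). Collecting: alpha ∧ beta = (-2*x^2 + y^2) dx ∧ dy.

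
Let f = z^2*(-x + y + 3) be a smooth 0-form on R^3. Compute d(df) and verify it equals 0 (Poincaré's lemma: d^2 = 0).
d(df) = 0

Step 1: df = sum_i (∂f/∂x_i) dx_i = (-z^2) dx + (z^2) dy + (2*z*(-x + y + 3)) dz.
Step 2: Apply d again. Using the 1-form formula, the coefficient of dx ∧ dy in d(df) is ∂^2 f/∂x ∂y - ∂^2 f/∂y ∂x = (0) - (0) = 0 (equality of mixed partials for smooth f).
Similarly for dx ∧ dz and dy ∧ dz — all coefficients vanish. So d(df) = 0.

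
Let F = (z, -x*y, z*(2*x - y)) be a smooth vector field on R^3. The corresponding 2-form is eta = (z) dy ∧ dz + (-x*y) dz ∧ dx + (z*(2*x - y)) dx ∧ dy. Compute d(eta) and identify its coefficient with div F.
d(eta) = (x - y) dx ∧ dy ∧ dz; div F = x - y

For a 2-form in R^3 of the form above, applying d gives a 3-form with coefficient ∂P/∂x + ∂Q/∂y + ∂R/∂z:
  ∂P/∂x = 0
  ∂Q/∂y = -x
  ∂R/∂z = 2*x - y
Sum = x - y, which is exactly div F.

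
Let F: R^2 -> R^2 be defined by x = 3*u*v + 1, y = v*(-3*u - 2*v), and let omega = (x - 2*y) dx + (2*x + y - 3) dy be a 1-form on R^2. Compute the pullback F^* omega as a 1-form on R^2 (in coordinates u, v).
F^* omega = (6*v*(3*u*v + 3*v^2 + 1)) du + (18*u^2*v + 6*u*v^2 + 6*u + 8*v^3 + 4*v) dv

Using F^*(f dg) = (f ∘ F) d(g ∘ F), substitute each coordinate x_i by F_i(u, v) in f_i, and replace dx_i by d F_i = (∂F_i/∂u) du + (∂F_i/∂v) dv.
  For the x component: f_1(F) = 9*u*v + 4*v^2 + 1; d F_1 = (3*v) du + (3*u) dv
  For the y component: f_2(F) = 3*u*v - 2*v^2 - 1; d F_2 = (-3*v) du + (-3*u - 4*v) dv
Combining and collecting du, dv coefficients:
  coeff of du: 6*v*(3*u*v + 3*v^2 + 1)
  coeff of dv: 18*u^2*v + 6*u*v^2 + 6*u + 8*v^3 + 4*v
F^* omega = (6*v*(3*u*v + 3*v^2 + 1)) du + (18*u^2*v + 6*u*v^2 + 6*u + 8*v^3 + 4*v) dv.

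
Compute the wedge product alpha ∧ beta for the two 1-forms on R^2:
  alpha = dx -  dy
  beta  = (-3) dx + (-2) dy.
alpha ∧ beta = (-5) dx ∧ dy

Distribute the wedge, using dx_i ∧ dx_j = -dx_j ∧ dx_i and dx_i ∧ dx_i = 0. For each pair (i, j) with i < j, the coefficient of dx_i ∧ dx_j in alpha ∧ beta is (alpha_i * beta_j - alpha_j * beta_i). Collecting: alpha ∧ beta = (-5) dx ∧ dy.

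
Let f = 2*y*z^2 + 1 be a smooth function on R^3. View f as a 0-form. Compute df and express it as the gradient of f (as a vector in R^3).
df = (0) dx + (2*z^2) dy + (4*y*z) dz; grad f = (0, 2*z^2, 4*y*z)

For a 0-form f, d f = (∂f/∂x) dx + (∂f/∂y) dy + (∂f/∂z) dz. The components of the vector representation are exactly the entries of grad f in Cartesian coordinates:
  ∂f/∂x = 0
  ∂f/∂y = 2*z^2
  ∂f/∂z = 4*y*z.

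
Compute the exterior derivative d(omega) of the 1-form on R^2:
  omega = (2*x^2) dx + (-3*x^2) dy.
d(omega) = (-6*x) dx ∧ dy

For a 1-form omega = sum_i f_i dx_i, the exterior derivative is
  d(omega) = sum_{i < j} (∂f_j/∂x_i - ∂f_i/∂x_j) dx_i ∧ dx_j.
  coefficient of dx ∧ dy: ∂f_2/∂x - ∂f_1/∂y = ∂(-3*x^2)/∂x - ∂(2*x^2)/∂y = -6*x
Assembling: d(omega) = (-6*x) dx ∧ dy.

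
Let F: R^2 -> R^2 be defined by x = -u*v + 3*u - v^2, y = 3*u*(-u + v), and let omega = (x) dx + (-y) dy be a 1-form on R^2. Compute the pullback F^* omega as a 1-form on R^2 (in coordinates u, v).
F^* omega = (-18*u^3 + 27*u^2*v - 8*u*v^2 - 6*u*v + 9*u + v^3 - 3*v^2) du + (9*u^3 - 8*u^2*v - 3*u^2 + 3*u*v^2 - 6*u*v + 2*v^3) dv

Using F^*(f dg) = (f ∘ F) d(g ∘ F), substitute each coordinate x_i by F_i(u, v) in f_i, and replace dx_i by d F_i = (∂F_i/∂u) du + (∂F_i/∂v) dv.
  For the x component: f_1(F) = -u*v + 3*u - v^2; d F_1 = (3 - v) du + (-u - 2*v) dv
  For the y component: f_2(F) = 3*u*(u - v); d F_2 = (-6*u + 3*v) du + (3*u) dv
Combining and collecting du, dv coefficients:
  coeff of du: -18*u^3 + 27*u^2*v - 8*u*v^2 - 6*u*v + 9*u + v^3 - 3*v^2
  coeff of dv: 9*u^3 - 8*u^2*v - 3*u^2 + 3*u*v^2 - 6*u*v + 2*v^3
F^* omega = (-18*u^3 + 27*u^2*v - 8*u*v^2 - 6*u*v + 9*u + v^3 - 3*v^2) du + (9*u^3 - 8*u^2*v - 3*u^2 + 3*u*v^2 - 6*u*v + 2*v^3) dv.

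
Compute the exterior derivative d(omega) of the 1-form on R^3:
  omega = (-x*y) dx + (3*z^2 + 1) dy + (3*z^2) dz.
d(omega) = (x) dx ∧ dy + (-6*z) dy ∧ dz

For a 1-form omega = sum_i f_i dx_i, the exterior derivative is
  d(omega) = sum_{i < j} (∂f_j/∂x_i - ∂f_i/∂x_j) dx_i ∧ dx_j.
  coefficient of dx ∧ dy: ∂f_2/∂x - ∂f_1/∂y = ∂(3*z^2 + 1)/∂x - ∂(-x*y)/∂y = x
  coefficient of dy ∧ dz: ∂f_3/∂y - ∂f_2/∂z = ∂(3*z^2)/∂y - ∂(3*z^2 + 1)/∂z = -6*z
Assembling: d(omega) = (x) dx ∧ dy + (-6*z) dy ∧ dz.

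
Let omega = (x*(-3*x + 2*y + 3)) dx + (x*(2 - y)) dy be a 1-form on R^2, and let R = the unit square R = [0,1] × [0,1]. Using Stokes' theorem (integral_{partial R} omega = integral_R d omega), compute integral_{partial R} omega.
integral_(partial R) omega = 1/2

Stokes: integral_partial_R omega = integral_R d omega with d omega = (∂Q/∂x - ∂P/∂y) dx ∧ dy.
  ∂Q/∂x = 2 - y
  ∂P/∂y = 2*x
  integrand = ∂Q/∂x - ∂P/∂y = -2*x - y + 2.
Integrating over R: integral_0^1 integral_0^1 (-2*x - y + 2) dx dy = 1/2.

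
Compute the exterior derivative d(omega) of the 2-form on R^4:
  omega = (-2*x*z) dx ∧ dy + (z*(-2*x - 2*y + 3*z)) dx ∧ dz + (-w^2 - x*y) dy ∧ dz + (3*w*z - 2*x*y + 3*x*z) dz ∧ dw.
d(omega) = (-2*x - y + 2*z) dx ∧ dy ∧ dz + (-2*w - 2*x) dy ∧ dz ∧ dw + (-2*y + 3*z) dx ∧ dz ∧ dw

For a 2-form omega = sum_{i<j} g_{ij} dx_i ∧ dx_j, the exterior derivative is
  d(omega) = sum_{i<j} d(g_{ij}) ∧ dx_i ∧ dx_j = sum_{i<j, k} (∂g_{ij}/∂x_k) dx_k ∧ dx_i ∧ dx_j.
Expand each term, using dx_k ∧ dx_i ∧ dx_j = sgn(permutation) dx_{(a)} ∧ dx_{(b)} ∧ dx_{(c)} with (a < b < c) sorted:
  d(-2*x*z) includes (∂/∂z)(-2*x*z) dz = (-2*x) dz, which multiplied by dx ∧ dy gives (-2*x) dx ∧ dy ∧ dz
  d(z*(-2*x - 2*y + 3*z)) includes (∂/∂y)(z*(-2*x - 2*y + 3*z)) dy = (-2*z) dy, which multiplied by dx ∧ dz gives (2*z) dx ∧ dy ∧ dz
  d(-w^2 - x*y) includes (∂/∂x)(-w^2 - x*y) dx = (-y) dx, which multiplied by dy ∧ dz gives (-y) dx ∧ dy ∧ dz
  d(-w^2 - x*y) includes (∂/∂w)(-w^2 - x*y) dw = (-2*w) dw, which multiplied by dy ∧ dz gives (-2*w) dy ∧ dz ∧ dw
  d(3*w*z - 2*x*y + 3*x*z) includes (∂/∂x)(3*w*z - 2*x*y + 3*x*z) dx = (-2*y + 3*z) dx, which multiplied by dz ∧ dw gives (-2*y + 3*z) dx ∧ dz ∧ dw
  d(3*w*z - 2*x*y + 3*x*z) includes (∂/∂y)(3*w*z - 2*x*y + 3*x*z) dy = (-2*x) dy, which multiplied by dz ∧ dw gives (-2*x) dy ∧ dz ∧ dw
Collecting like 3-forms: d(omega) = (-2*x - y + 2*z) dx ∧ dy ∧ dz + (-2*w - 2*x) dy ∧ dz ∧ dw + (-2*y + 3*z) dx ∧ dz ∧ dw.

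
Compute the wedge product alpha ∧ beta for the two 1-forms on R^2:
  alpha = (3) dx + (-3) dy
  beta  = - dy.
alpha ∧ beta = (-3) dx ∧ dy

Distribute the wedge, using dx_i ∧ dx_j = -dx_j ∧ dx_i and dx_i ∧ dx_i = 0. For each pair (i, j) with i < j, the coefficient of dx_i ∧ dx_j in alpha ∧ beta is (alpha_i * beta_j - alpha_j * beta_i). Collecting: alpha ∧ beta = (-3) dx ∧ dy.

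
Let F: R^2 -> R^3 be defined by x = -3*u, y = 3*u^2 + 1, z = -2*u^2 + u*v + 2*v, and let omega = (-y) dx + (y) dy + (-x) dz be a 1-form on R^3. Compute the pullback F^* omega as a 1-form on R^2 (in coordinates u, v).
F^* omega = (18*u^3 - 3*u^2 + 3*u*v + 6*u + 3) du + (3*u*(u + 2)) dv

Using F^*(f dg) = (f ∘ F) d(g ∘ F), substitute each coordinate x_i by F_i(u, v) in f_i, and replace dx_i by d F_i = (∂F_i/∂u) du + (∂F_i/∂v) dv.
  For the x component: f_1(F) = -3*u^2 - 1; d F_1 = (-3) du + (0) dv
  For the y component: f_2(F) = 3*u^2 + 1; d F_2 = (6*u) du + (0) dv
  For the z component: f_3(F) = 3*u; d F_3 = (-4*u + v) du + (u + 2) dv
Combining and collecting du, dv coefficients:
  coeff of du: 18*u^3 - 3*u^2 + 3*u*v + 6*u + 3
  coeff of dv: 3*u*(u + 2)
F^* omega = (18*u^3 - 3*u^2 + 3*u*v + 6*u + 3) du + (3*u*(u + 2)) dv.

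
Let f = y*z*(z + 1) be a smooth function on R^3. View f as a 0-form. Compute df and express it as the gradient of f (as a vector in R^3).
df = (0) dx + (z*(z + 1)) dy + (y*(2*z + 1)) dz; grad f = (0, z*(z + 1), y*(2*z + 1))

For a 0-form f, d f = (∂f/∂x) dx + (∂f/∂y) dy + (∂f/∂z) dz. The components of the vector representation are exactly the entries of grad f in Cartesian coordinates:
  ∂f/∂x = 0
  ∂f/∂y = z*(z + 1)
  ∂f/∂z = y*(2*z + 1).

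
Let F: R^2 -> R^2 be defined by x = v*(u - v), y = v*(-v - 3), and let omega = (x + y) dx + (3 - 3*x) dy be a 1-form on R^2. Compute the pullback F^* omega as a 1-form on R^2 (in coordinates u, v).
F^* omega = (v^2*(u - 2*v - 3)) du + (u^2*v + 2*u*v^2 + 6*u*v - 2*v^3 - 3*v^2 - 6*v - 9) dv

Using F^*(f dg) = (f ∘ F) d(g ∘ F), substitute each coordinate x_i by F_i(u, v) in f_i, and replace dx_i by d F_i = (∂F_i/∂u) du + (∂F_i/∂v) dv.
  For the x component: f_1(F) = v*(u - 2*v - 3); d F_1 = (v) du + (u - 2*v) dv
  For the y component: f_2(F) = -3*u*v + 3*v^2 + 3; d F_2 = (0) du + (-2*v - 3) dv
Combining and collecting du, dv coefficients:
  coeff of du: v^2*(u - 2*v - 3)
  coeff of dv: u^2*v + 2*u*v^2 + 6*u*v - 2*v^3 - 3*v^2 - 6*v - 9
F^* omega = (v^2*(u - 2*v - 3)) du + (u^2*v + 2*u*v^2 + 6*u*v - 2*v^3 - 3*v^2 - 6*v - 9) dv.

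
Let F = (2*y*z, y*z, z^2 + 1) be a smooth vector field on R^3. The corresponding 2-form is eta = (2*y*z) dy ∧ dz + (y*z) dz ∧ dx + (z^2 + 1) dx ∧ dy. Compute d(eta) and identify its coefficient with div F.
d(eta) = (3*z) dx ∧ dy ∧ dz; div F = 3*z

For a 2-form in R^3 of the form above, applying d gives a 3-form with coefficient ∂P/∂x + ∂Q/∂y + ∂R/∂z:
  ∂P/∂x = 0
  ∂Q/∂y = z
  ∂R/∂z = 2*z
Sum = 3*z, which is exactly div F.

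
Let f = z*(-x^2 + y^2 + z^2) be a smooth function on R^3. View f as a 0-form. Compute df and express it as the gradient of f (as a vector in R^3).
df = (-2*x*z) dx + (2*y*z) dy + (-x^2 + y^2 + 3*z^2) dz; grad f = (-2*x*z, 2*y*z, -x^2 + y^2 + 3*z^2)

For a 0-form f, d f = (∂f/∂x) dx + (∂f/∂y) dy + (∂f/∂z) dz. The components of the vector representation are exactly the entries of grad f in Cartesian coordinates:
  ∂f/∂x = -2*x*z
  ∂f/∂y = 2*y*z
  ∂f/∂z = -x^2 + y^2 + 3*z^2.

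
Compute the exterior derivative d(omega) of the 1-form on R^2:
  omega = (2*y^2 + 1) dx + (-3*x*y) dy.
d(omega) = (-7*y) dx ∧ dy

For a 1-form omega = sum_i f_i dx_i, the exterior derivative is
  d(omega) = sum_{i < j} (∂f_j/∂x_i - ∂f_i/∂x_j) dx_i ∧ dx_j.
  coefficient of dx ∧ dy: ∂f_2/∂x - ∂f_1/∂y = ∂(-3*x*y)/∂x - ∂(2*y^2 + 1)/∂y = -7*y
Assembling: d(omega) = (-7*y) dx ∧ dy.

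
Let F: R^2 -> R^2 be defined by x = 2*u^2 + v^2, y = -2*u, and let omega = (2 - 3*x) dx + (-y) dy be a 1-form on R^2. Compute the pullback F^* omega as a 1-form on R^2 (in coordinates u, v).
F^* omega = (4*u*(-6*u^2 - 3*v^2 + 1)) du + (2*v*(-6*u^2 - 3*v^2 + 2)) dv

Using F^*(f dg) = (f ∘ F) d(g ∘ F), substitute each coordinate x_i by F_i(u, v) in f_i, and replace dx_i by d F_i = (∂F_i/∂u) du + (∂F_i/∂v) dv.
  For the x component: f_1(F) = -6*u^2 - 3*v^2 + 2; d F_1 = (4*u) du + (2*v) dv
  For the y component: f_2(F) = 2*u; d F_2 = (-2) du + (0) dv
Combining and collecting du, dv coefficients:
  coeff of du: 4*u*(-6*u^2 - 3*v^2 + 1)
  coeff of dv: 2*v*(-6*u^2 - 3*v^2 + 2)
F^* omega = (4*u*(-6*u^2 - 3*v^2 + 1)) du + (2*v*(-6*u^2 - 3*v^2 + 2)) dv.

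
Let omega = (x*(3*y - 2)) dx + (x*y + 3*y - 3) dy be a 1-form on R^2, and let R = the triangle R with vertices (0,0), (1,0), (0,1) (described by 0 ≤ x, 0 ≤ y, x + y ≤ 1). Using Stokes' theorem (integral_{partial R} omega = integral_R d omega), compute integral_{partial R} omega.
integral_(partial R) omega = -1/3

Stokes: integral_partial_R omega = integral_R d omega with d omega = (∂Q/∂x - ∂P/∂y) dx ∧ dy.
  ∂Q/∂x = y
  ∂P/∂y = 3*x
  integrand = ∂Q/∂x - ∂P/∂y = -3*x + y.
Integrating over R: integral_0^1 integral_0^{1-x} (-3*x + y) dy dx = -1/3.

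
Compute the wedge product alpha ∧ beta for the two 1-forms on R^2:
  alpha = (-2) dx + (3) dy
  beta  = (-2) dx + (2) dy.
alpha ∧ beta = (2) dx ∧ dy

Distribute the wedge, using dx_i ∧ dx_j = -dx_j ∧ dx_i and dx_i ∧ dx_i = 0. For each pair (i, j) with i < j, the coefficient of dx_i ∧ dx_j in alpha ∧ beta is (alpha_i * beta_j - alpha_j * beta_i). Collecting: alpha ∧ beta = (2) dx ∧ dy.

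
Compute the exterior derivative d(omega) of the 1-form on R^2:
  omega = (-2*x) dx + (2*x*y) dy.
d(omega) = (2*y) dx ∧ dy

For a 1-form omega = sum_i f_i dx_i, the exterior derivative is
  d(omega) = sum_{i < j} (∂f_j/∂x_i - ∂f_i/∂x_j) dx_i ∧ dx_j.
  coefficient of dx ∧ dy: ∂f_2/∂x - ∂f_1/∂y = ∂(2*x*y)/∂x - ∂(-2*x)/∂y = 2*y
Assembling: d(omega) = (2*y) dx ∧ dy.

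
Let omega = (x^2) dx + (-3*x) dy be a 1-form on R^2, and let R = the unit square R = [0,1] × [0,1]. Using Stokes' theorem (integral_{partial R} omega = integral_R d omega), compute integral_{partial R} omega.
integral_(partial R) omega = -3

Stokes: integral_partial_R omega = integral_R d omega with d omega = (∂Q/∂x - ∂P/∂y) dx ∧ dy.
  ∂Q/∂x = -3
  ∂P/∂y = 0
  integrand = ∂Q/∂x - ∂P/∂y = -3.
Integrating over R: integral_0^1 integral_0^1 (-3) dx dy = -3.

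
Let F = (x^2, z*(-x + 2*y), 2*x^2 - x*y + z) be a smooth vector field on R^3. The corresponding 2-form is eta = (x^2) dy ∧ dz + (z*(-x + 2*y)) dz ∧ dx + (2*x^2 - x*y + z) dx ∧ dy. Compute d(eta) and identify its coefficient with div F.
d(eta) = (2*x + 2*z + 1) dx ∧ dy ∧ dz; div F = 2*x + 2*z + 1

For a 2-form in R^3 of the form above, applying d gives a 3-form with coefficient ∂P/∂x + ∂Q/∂y + ∂R/∂z:
  ∂P/∂x = 2*x
  ∂Q/∂y = 2*z
  ∂R/∂z = 1
Sum = 2*x + 2*z + 1, which is exactly div F.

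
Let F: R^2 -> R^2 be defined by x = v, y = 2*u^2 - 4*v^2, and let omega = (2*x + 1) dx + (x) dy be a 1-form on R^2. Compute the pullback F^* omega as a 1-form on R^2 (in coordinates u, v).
F^* omega = (4*u*v) du + (-8*v^2 + 2*v + 1) dv

Using F^*(f dg) = (f ∘ F) d(g ∘ F), substitute each coordinate x_i by F_i(u, v) in f_i, and replace dx_i by d F_i = (∂F_i/∂u) du + (∂F_i/∂v) dv.
  For the x component: f_1(F) = 2*v + 1; d F_1 = (0) du + (1) dv
  For the y component: f_2(F) = v; d F_2 = (4*u) du + (-8*v) dv
Combining and collecting du, dv coefficients:
  coeff of du: 4*u*v
  coeff of dv: -8*v^2 + 2*v + 1
F^* omega = (4*u*v) du + (-8*v^2 + 2*v + 1) dv.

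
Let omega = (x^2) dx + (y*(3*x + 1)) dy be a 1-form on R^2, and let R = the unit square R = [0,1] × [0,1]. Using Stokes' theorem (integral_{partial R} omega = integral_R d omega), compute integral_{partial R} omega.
integral_(partial R) omega = 3/2

Stokes: integral_partial_R omega = integral_R d omega with d omega = (∂Q/∂x - ∂P/∂y) dx ∧ dy.
  ∂Q/∂x = 3*y
  ∂P/∂y = 0
  integrand = ∂Q/∂x - ∂P/∂y = 3*y.
Integrating over R: integral_0^1 integral_0^1 (3*y) dx dy = 3/2.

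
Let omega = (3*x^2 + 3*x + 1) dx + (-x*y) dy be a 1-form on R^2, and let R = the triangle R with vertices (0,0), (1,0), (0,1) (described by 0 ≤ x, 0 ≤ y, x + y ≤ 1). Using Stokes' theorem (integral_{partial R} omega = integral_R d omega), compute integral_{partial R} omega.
integral_(partial R) omega = -1/6

Stokes: integral_partial_R omega = integral_R d omega with d omega = (∂Q/∂x - ∂P/∂y) dx ∧ dy.
  ∂Q/∂x = -y
  ∂P/∂y = 0
  integrand = ∂Q/∂x - ∂P/∂y = -y.
Integrating over R: integral_0^1 integral_0^{1-x} (-y) dy dx = -1/6.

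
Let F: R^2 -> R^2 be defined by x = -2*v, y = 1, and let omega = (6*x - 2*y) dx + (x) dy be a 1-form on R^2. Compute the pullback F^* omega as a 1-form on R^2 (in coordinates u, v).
F^* omega = (24*v + 4) dv

Using F^*(f dg) = (f ∘ F) d(g ∘ F), substitute each coordinate x_i by F_i(u, v) in f_i, and replace dx_i by d F_i = (∂F_i/∂u) du + (∂F_i/∂v) dv.
  For the x component: f_1(F) = -12*v - 2; d F_1 = (0) du + (-2) dv
  For the y component: f_2(F) = -2*v; d F_2 = (0) du + (0) dv
Combining and collecting du, dv coefficients:
  coeff of du: 0
  coeff of dv: 24*v + 4
F^* omega = (24*v + 4) dv.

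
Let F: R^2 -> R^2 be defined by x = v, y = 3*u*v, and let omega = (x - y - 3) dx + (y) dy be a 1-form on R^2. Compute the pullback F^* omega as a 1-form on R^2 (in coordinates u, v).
F^* omega = (9*u*v^2) du + (9*u^2*v - 3*u*v + v - 3) dv

Using F^*(f dg) = (f ∘ F) d(g ∘ F), substitute each coordinate x_i by F_i(u, v) in f_i, and replace dx_i by d F_i = (∂F_i/∂u) du + (∂F_i/∂v) dv.
  For the x component: f_1(F) = -3*u*v + v - 3; d F_1 = (0) du + (1) dv
  For the y component: f_2(F) = 3*u*v; d F_2 = (3*v) du + (3*u) dv
Combining and collecting du, dv coefficients:
  coeff of du: 9*u*v^2
  coeff of dv: 9*u^2*v - 3*u*v + v - 3
F^* omega = (9*u*v^2) du + (9*u^2*v - 3*u*v + v - 3) dv.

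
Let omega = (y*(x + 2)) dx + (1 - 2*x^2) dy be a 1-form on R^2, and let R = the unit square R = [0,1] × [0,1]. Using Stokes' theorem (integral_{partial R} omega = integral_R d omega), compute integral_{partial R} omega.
integral_(partial R) omega = -9/2

Stokes: integral_partial_R omega = integral_R d omega with d omega = (∂Q/∂x - ∂P/∂y) dx ∧ dy.
  ∂Q/∂x = -4*x
  ∂P/∂y = x + 2
  integrand = ∂Q/∂x - ∂P/∂y = -5*x - 2.
Integrating over R: integral_0^1 integral_0^1 (-5*x - 2) dx dy = -9/2.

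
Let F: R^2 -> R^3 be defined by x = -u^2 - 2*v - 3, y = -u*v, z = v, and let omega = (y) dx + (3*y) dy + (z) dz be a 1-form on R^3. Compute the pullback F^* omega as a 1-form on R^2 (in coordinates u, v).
F^* omega = (u*v*(2*u + 3*v)) du + (v*(3*u^2 + 2*u + 1)) dv

Using F^*(f dg) = (f ∘ F) d(g ∘ F), substitute each coordinate x_i by F_i(u, v) in f_i, and replace dx_i by d F_i = (∂F_i/∂u) du + (∂F_i/∂v) dv.
  For the x component: f_1(F) = -u*v; d F_1 = (-2*u) du + (-2) dv
  For the y component: f_2(F) = -3*u*v; d F_2 = (-v) du + (-u) dv
  For the z component: f_3(F) = v; d F_3 = (0) du + (1) dv
Combining and collecting du, dv coefficients:
  coeff of du: u*v*(2*u + 3*v)
  coeff of dv: v*(3*u^2 + 2*u + 1)
F^* omega = (u*v*(2*u + 3*v)) du + (v*(3*u^2 + 2*u + 1)) dv.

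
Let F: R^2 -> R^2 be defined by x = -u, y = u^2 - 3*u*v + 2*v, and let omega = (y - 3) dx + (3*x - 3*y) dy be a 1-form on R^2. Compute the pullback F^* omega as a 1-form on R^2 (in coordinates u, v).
F^* omega = (-6*u^3 + 27*u^2*v - 7*u^2 - 27*u*v^2 + 18*v^2 - 2*v + 3) du + (9*u^3 - 27*u^2*v + 3*u^2 + 36*u*v - 6*u - 12*v) dv

Using F^*(f dg) = (f ∘ F) d(g ∘ F), substitute each coordinate x_i by F_i(u, v) in f_i, and replace dx_i by d F_i = (∂F_i/∂u) du + (∂F_i/∂v) dv.
  For the x component: f_1(F) = u^2 - 3*u*v + 2*v - 3; d F_1 = (-1) du + (0) dv
  For the y component: f_2(F) = -3*u^2 + 9*u*v - 3*u - 6*v; d F_2 = (2*u - 3*v) du + (2 - 3*u) dv
Combining and collecting du, dv coefficients:
  coeff of du: -6*u^3 + 27*u^2*v - 7*u^2 - 27*u*v^2 + 18*v^2 - 2*v + 3
  coeff of dv: 9*u^3 - 27*u^2*v + 3*u^2 + 36*u*v - 6*u - 12*v
F^* omega = (-6*u^3 + 27*u^2*v - 7*u^2 - 27*u*v^2 + 18*v^2 - 2*v + 3) du + (9*u^3 - 27*u^2*v + 3*u^2 + 36*u*v - 6*u - 12*v) dv.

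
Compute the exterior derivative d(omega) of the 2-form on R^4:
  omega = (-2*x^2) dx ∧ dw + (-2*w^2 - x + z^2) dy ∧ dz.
d(omega) = (-1) dx ∧ dy ∧ dz + (-4*w) dy ∧ dz ∧ dw

For a 2-form omega = sum_{i<j} g_{ij} dx_i ∧ dx_j, the exterior derivative is
  d(omega) = sum_{i<j} d(g_{ij}) ∧ dx_i ∧ dx_j = sum_{i<j, k} (∂g_{ij}/∂x_k) dx_k ∧ dx_i ∧ dx_j.
Expand each term, using dx_k ∧ dx_i ∧ dx_j = sgn(permutation) dx_{(a)} ∧ dx_{(b)} ∧ dx_{(c)} with (a < b < c) sorted:
  d(-2*w^2 - x + z^2) includes (∂/∂x)(-2*w^2 - x + z^2) dx = (-1) dx, which multiplied by dy ∧ dz gives (-1) dx ∧ dy ∧ dz
  d(-2*w^2 - x + z^2) includes (∂/∂w)(-2*w^2 - x + z^2) dw = (-4*w) dw, which multiplied by dy ∧ dz gives (-4*w) dy ∧ dz ∧ dw
Collecting like 3-forms: d(omega) = (-1) dx ∧ dy ∧ dz + (-4*w) dy ∧ dz ∧ dw.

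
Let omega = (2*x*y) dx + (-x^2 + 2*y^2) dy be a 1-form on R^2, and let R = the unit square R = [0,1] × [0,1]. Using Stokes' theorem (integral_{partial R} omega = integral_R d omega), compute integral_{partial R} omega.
integral_(partial R) omega = -2

Stokes: integral_partial_R omega = integral_R d omega with d omega = (∂Q/∂x - ∂P/∂y) dx ∧ dy.
  ∂Q/∂x = -2*x
  ∂P/∂y = 2*x
  integrand = ∂Q/∂x - ∂P/∂y = -4*x.
Integrating over R: integral_0^1 integral_0^1 (-4*x) dx dy = -2.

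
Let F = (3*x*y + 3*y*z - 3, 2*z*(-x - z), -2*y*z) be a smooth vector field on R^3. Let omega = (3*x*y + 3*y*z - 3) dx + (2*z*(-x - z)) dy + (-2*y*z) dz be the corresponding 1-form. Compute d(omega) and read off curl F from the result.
d(omega) = (2*x + 2*z) dy ∧ dz + (3*y) dz ∧ dx + (-3*x - 5*z) dx ∧ dy; curl F = (2*x + 2*z, 3*y, -3*x - 5*z)

d omega = sum_{i<j} (∂f_j/∂x_i - ∂f_i/∂x_j) dx_i ∧ dx_j. Under the identification (dy ∧ dz, dz ∧ dx, dx ∧ dy) ↔ (e_x, e_y, e_z), the coefficients are exactly the components of curl F. Compute:
  ∂R/∂y - ∂Q/∂z = (-2*z) - (-2*x - 4*z) = 2*x + 2*z
  ∂P/∂z - ∂R/∂x = (3*y) - (0) = 3*y
  ∂Q/∂x - ∂P/∂y = (-2*z) - (3*x + 3*z) = -3*x - 5*z.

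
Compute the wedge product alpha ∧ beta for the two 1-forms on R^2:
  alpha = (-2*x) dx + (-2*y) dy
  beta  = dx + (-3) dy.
alpha ∧ beta = (6*x + 2*y) dx ∧ dy

Distribute the wedge, using dx_i ∧ dx_j = -dx_j ∧ dx_i and dx_i ∧ dx_i = 0. For each pair (i, j) with i < j, the coefficient of dx_i ∧ dx_j in alpha ∧ beta is (alpha_i * beta_j - alpha_j * beta_i). Collecting: alpha ∧ beta = (6*x + 2*y) dx ∧ dy.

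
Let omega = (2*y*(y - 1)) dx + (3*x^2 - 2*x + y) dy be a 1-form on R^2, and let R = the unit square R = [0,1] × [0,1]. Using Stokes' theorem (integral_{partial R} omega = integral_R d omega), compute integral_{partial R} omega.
integral_(partial R) omega = 1

Stokes: integral_partial_R omega = integral_R d omega with d omega = (∂Q/∂x - ∂P/∂y) dx ∧ dy.
  ∂Q/∂x = 6*x - 2
  ∂P/∂y = 4*y - 2
  integrand = ∂Q/∂x - ∂P/∂y = 6*x - 4*y.
Integrating over R: integral_0^1 integral_0^1 (6*x - 4*y) dx dy = 1.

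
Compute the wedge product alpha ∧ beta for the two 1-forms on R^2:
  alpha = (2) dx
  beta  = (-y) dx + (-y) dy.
alpha ∧ beta = (-2*y) dx ∧ dy

Distribute the wedge, using dx_i ∧ dx_j = -dx_j ∧ dx_i and dx_i ∧ dx_i = 0. For each pair (i, j) with i < j, the coefficient of dx_i ∧ dx_j in alpha ∧ beta is (alpha_i * beta_j - alpha_j * beta_i). Collecting: alpha ∧ beta = (-2*y) dx ∧ dy.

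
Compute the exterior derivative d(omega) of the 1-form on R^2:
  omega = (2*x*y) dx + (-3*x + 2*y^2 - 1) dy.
d(omega) = (-2*x - 3) dx ∧ dy

For a 1-form omega = sum_i f_i dx_i, the exterior derivative is
  d(omega) = sum_{i < j} (∂f_j/∂x_i - ∂f_i/∂x_j) dx_i ∧ dx_j.
  coefficient of dx ∧ dy: ∂f_2/∂x - ∂f_1/∂y = ∂(-3*x + 2*y^2 - 1)/∂x - ∂(2*x*y)/∂y = -2*x - 3
Assembling: d(omega) = (-2*x - 3) dx ∧ dy.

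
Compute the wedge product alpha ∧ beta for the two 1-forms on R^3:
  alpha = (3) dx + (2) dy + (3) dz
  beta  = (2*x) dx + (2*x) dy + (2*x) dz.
alpha ∧ beta = (2*x) dx ∧ dy + (-2*x) dy ∧ dz

Distribute the wedge, using dx_i ∧ dx_j = -dx_j ∧ dx_i and dx_i ∧ dx_i = 0. For each pair (i, j) with i < j, the coefficient of dx_i ∧ dx_j in alpha ∧ beta is (alpha_i * beta_j - alpha_j * beta_i). Collecting: alpha ∧ beta = (2*x) dx ∧ dy + (-2*x) dy ∧ dz.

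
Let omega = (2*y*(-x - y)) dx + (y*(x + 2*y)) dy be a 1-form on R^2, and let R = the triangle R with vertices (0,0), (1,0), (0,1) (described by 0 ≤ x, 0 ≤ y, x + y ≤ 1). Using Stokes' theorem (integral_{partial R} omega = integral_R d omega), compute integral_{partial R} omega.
integral_(partial R) omega = 7/6

Stokes: integral_partial_R omega = integral_R d omega with d omega = (∂Q/∂x - ∂P/∂y) dx ∧ dy.
  ∂Q/∂x = y
  ∂P/∂y = -2*x - 4*y
  integrand = ∂Q/∂x - ∂P/∂y = 2*x + 5*y.
Integrating over R: integral_0^1 integral_0^{1-x} (2*x + 5*y) dy dx = 7/6.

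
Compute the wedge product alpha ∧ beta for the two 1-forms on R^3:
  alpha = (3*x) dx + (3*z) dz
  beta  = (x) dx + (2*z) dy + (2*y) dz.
alpha ∧ beta = (6*x*z) dx ∧ dy + (3*x*(2*y - z)) dx ∧ dz + (-6*z^2) dy ∧ dz

Distribute the wedge, using dx_i ∧ dx_j = -dx_j ∧ dx_i and dx_i ∧ dx_i = 0. For each pair (i, j) with i < j, the coefficient of dx_i ∧ dx_j in alpha ∧ beta is (alpha_i * beta_j - alpha_j * beta_i). Collecting: alpha ∧ beta = (6*x*z) dx ∧ dy + (3*x*(2*y - z)) dx ∧ dz + (-6*z^2) dy ∧ dz.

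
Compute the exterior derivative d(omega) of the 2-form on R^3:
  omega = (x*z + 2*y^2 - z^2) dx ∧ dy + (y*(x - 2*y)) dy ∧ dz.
d(omega) = (x + y - 2*z) dx ∧ dy ∧ dz

For a 2-form omega = sum_{i<j} g_{ij} dx_i ∧ dx_j, the exterior derivative is
  d(omega) = sum_{i<j} d(g_{ij}) ∧ dx_i ∧ dx_j = sum_{i<j, k} (∂g_{ij}/∂x_k) dx_k ∧ dx_i ∧ dx_j.
Expand each term, using dx_k ∧ dx_i ∧ dx_j = sgn(permutation) dx_{(a)} ∧ dx_{(b)} ∧ dx_{(c)} with (a < b < c) sorted:
  d(x*z + 2*y^2 - z^2) includes (∂/∂z)(x*z + 2*y^2 - z^2) dz = (x - 2*z) dz, which multiplied by dx ∧ dy gives (x - 2*z) dx ∧ dy ∧ dz
  d(y*(x - 2*y)) includes (∂/∂x)(y*(x - 2*y)) dx = (y) dx, which multiplied by dy ∧ dz gives (y) dx ∧ dy ∧ dz
Collecting like 3-forms: d(omega) = (x + y - 2*z) dx ∧ dy ∧ dz.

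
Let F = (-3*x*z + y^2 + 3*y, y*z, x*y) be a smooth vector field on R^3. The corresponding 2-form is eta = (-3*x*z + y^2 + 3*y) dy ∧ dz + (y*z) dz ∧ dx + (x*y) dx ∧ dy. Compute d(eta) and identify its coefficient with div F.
d(eta) = (-2*z) dx ∧ dy ∧ dz; div F = -2*z

For a 2-form in R^3 of the form above, applying d gives a 3-form with coefficient ∂P/∂x + ∂Q/∂y + ∂R/∂z:
  ∂P/∂x = -3*z
  ∂Q/∂y = z
  ∂R/∂z = 0
Sum = -2*z, which is exactly div F.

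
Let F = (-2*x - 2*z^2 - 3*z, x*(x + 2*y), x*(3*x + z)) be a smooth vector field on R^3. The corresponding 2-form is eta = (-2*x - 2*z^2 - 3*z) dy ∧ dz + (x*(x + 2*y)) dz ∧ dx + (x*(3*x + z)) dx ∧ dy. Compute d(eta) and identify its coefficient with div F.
d(eta) = (3*x - 2) dx ∧ dy ∧ dz; div F = 3*x - 2

For a 2-form in R^3 of the form above, applying d gives a 3-form with coefficient ∂P/∂x + ∂Q/∂y + ∂R/∂z:
  ∂P/∂x = -2
  ∂Q/∂y = 2*x
  ∂R/∂z = x
Sum = 3*x - 2, which is exactly div F.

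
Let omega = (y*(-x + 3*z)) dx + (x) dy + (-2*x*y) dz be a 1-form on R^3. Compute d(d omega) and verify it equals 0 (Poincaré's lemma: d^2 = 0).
d(d omega) = 0

Step 1: d omega = sum_{i<j} (∂f_j/∂x_i - ∂f_i/∂x_j) dx_i ∧ dx_j:
  coeff of dx ∧ dy: x - 3*z + 1
  coeff of dx ∧ dz: -5*y
  coeff of dy ∧ dz: -2*x
Step 2: Apply d again to each 2-form coefficient. The only possible 3-form in R^3 is dx ∧ dy ∧ dz, with coefficient
  ∂(coeff of dy∧dz)/∂x - ∂(coeff of dx∧dz)/∂y + ∂(coeff of dx∧dy)/∂z
  = ∂/∂x (-2*x) - ∂/∂y (-5*y) + ∂/∂z (x - 3*z + 1).
Each of these terms simplifies to sums of mixed partials that cancel in pairs. The result is 0 (by equality of mixed partials for smooth functions — Schwarz / Clairaut).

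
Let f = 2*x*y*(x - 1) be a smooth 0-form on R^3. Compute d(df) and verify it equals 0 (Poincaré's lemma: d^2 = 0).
d(df) = 0

Step 1: df = sum_i (∂f/∂x_i) dx_i = (2*y*(2*x - 1)) dx + (2*x*(x - 1)) dy + (0) dz.
Step 2: Apply d again. Using the 1-form formula, the coefficient of dx ∧ dy in d(df) is ∂^2 f/∂x ∂y - ∂^2 f/∂y ∂x = (4*x - 2) - (4*x - 2) = 0 (equality of mixed partials for smooth f).
Similarly for dx ∧ dz and dy ∧ dz — all coefficients vanish. So d(df) = 0.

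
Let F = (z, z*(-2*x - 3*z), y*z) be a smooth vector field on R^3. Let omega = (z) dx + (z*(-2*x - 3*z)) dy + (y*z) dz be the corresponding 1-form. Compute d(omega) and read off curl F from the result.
d(omega) = (2*x + 7*z) dy ∧ dz + (1) dz ∧ dx + (-2*z) dx ∧ dy; curl F = (2*x + 7*z, 1, -2*z)

d omega = sum_{i<j} (∂f_j/∂x_i - ∂f_i/∂x_j) dx_i ∧ dx_j. Under the identification (dy ∧ dz, dz ∧ dx, dx ∧ dy) ↔ (e_x, e_y, e_z), the coefficients are exactly the components of curl F. Compute:
  ∂R/∂y - ∂Q/∂z = (z) - (-2*x - 6*z) = 2*x + 7*z
  ∂P/∂z - ∂R/∂x = (1) - (0) = 1
  ∂Q/∂x - ∂P/∂y = (-2*z) - (0) = -2*z.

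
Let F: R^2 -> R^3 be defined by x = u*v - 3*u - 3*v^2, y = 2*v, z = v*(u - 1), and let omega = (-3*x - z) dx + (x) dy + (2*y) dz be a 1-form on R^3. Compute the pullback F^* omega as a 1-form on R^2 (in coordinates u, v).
F^* omega = (-4*u*v^2 + 21*u*v - 27*u + 9*v^3 - 22*v^2 - 3*v) du + (-4*u^2*v + 9*u^2 + 33*u*v^2 - 47*u*v - 6*u - 54*v^3 - 12*v^2 - 4*v) dv

Using F^*(f dg) = (f ∘ F) d(g ∘ F), substitute each coordinate x_i by F_i(u, v) in f_i, and replace dx_i by d F_i = (∂F_i/∂u) du + (∂F_i/∂v) dv.
  For the x component: f_1(F) = -4*u*v + 9*u + 9*v^2 + v; d F_1 = (v - 3) du + (u - 6*v) dv
  For the y component: f_2(F) = u*v - 3*u - 3*v^2; d F_2 = (0) du + (2) dv
  For the z component: f_3(F) = 4*v; d F_3 = (v) du + (u - 1) dv
Combining and collecting du, dv coefficients:
  coeff of du: -4*u*v^2 + 21*u*v - 27*u + 9*v^3 - 22*v^2 - 3*v
  coeff of dv: -4*u^2*v + 9*u^2 + 33*u*v^2 - 47*u*v - 6*u - 54*v^3 - 12*v^2 - 4*v
F^* omega = (-4*u*v^2 + 21*u*v - 27*u + 9*v^3 - 22*v^2 - 3*v) du + (-4*u^2*v + 9*u^2 + 33*u*v^2 - 47*u*v - 6*u - 54*v^3 - 12*v^2 - 4*v) dv.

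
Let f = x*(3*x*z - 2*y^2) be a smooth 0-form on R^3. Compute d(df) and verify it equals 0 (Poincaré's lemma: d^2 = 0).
d(df) = 0

Step 1: df = sum_i (∂f/∂x_i) dx_i = (6*x*z - 2*y^2) dx + (-4*x*y) dy + (3*x^2) dz.
Step 2: Apply d again. Using the 1-form formula, the coefficient of dx ∧ dy in d(df) is ∂^2 f/∂x ∂y - ∂^2 f/∂y ∂x = (-4*y) - (-4*y) = 0 (equality of mixed partials for smooth f).
Similarly for dx ∧ dz and dy ∧ dz — all coefficients vanish. So d(df) = 0.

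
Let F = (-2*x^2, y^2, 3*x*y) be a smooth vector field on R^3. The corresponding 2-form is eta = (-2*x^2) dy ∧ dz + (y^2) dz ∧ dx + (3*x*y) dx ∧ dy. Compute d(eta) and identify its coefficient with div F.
d(eta) = (-4*x + 2*y) dx ∧ dy ∧ dz; div F = -4*x + 2*y

For a 2-form in R^3 of the form above, applying d gives a 3-form with coefficient ∂P/∂x + ∂Q/∂y + ∂R/∂z:
  ∂P/∂x = -4*x
  ∂Q/∂y = 2*y
  ∂R/∂z = 0
Sum = -4*x + 2*y, which is exactly div F.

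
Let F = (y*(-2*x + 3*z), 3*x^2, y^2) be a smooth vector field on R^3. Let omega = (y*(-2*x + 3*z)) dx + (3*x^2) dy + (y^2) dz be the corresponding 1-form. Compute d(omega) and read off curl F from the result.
d(omega) = (2*y) dy ∧ dz + (3*y) dz ∧ dx + (8*x - 3*z) dx ∧ dy; curl F = (2*y, 3*y, 8*x - 3*z)

d omega = sum_{i<j} (∂f_j/∂x_i - ∂f_i/∂x_j) dx_i ∧ dx_j. Under the identification (dy ∧ dz, dz ∧ dx, dx ∧ dy) ↔ (e_x, e_y, e_z), the coefficients are exactly the components of curl F. Compute:
  ∂R/∂y - ∂Q/∂z = (2*y) - (0) = 2*y
  ∂P/∂z - ∂R/∂x = (3*y) - (0) = 3*y
  ∂Q/∂x - ∂P/∂y = (6*x) - (-2*x + 3*z) = 8*x - 3*z.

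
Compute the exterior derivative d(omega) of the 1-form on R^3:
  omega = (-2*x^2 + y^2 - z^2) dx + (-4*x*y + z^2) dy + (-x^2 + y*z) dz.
d(omega) = (-6*y) dx ∧ dy + (-2*x + 2*z) dx ∧ dz + (-z) dy ∧ dz

For a 1-form omega = sum_i f_i dx_i, the exterior derivative is
  d(omega) = sum_{i < j} (∂f_j/∂x_i - ∂f_i/∂x_j) dx_i ∧ dx_j.
  coefficient of dx ∧ dy: ∂f_2/∂x - ∂f_1/∂y = ∂(-4*x*y + z^2)/∂x - ∂(-2*x^2 + y^2 - z^2)/∂y = -6*y
  coefficient of dx ∧ dz: ∂f_3/∂x - ∂f_1/∂z = ∂(-x^2 + y*z)/∂x - ∂(-2*x^2 + y^2 - z^2)/∂z = -2*x + 2*z
  coefficient of dy ∧ dz: ∂f_3/∂y - ∂f_2/∂z = ∂(-x^2 + y*z)/∂y - ∂(-4*x*y + z^2)/∂z = -z
Assembling: d(omega) = (-6*y) dx ∧ dy + (-2*x + 2*z) dx ∧ dz + (-z) dy ∧ dz.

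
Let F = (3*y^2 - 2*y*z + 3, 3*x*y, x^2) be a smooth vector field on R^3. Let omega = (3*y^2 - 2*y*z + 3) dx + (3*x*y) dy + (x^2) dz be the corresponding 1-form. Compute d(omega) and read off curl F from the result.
d(omega) = (0) dy ∧ dz + (-2*x - 2*y) dz ∧ dx + (-3*y + 2*z) dx ∧ dy; curl F = (0, -2*x - 2*y, -3*y + 2*z)

d omega = sum_{i<j} (∂f_j/∂x_i - ∂f_i/∂x_j) dx_i ∧ dx_j. Under the identification (dy ∧ dz, dz ∧ dx, dx ∧ dy) ↔ (e_x, e_y, e_z), the coefficients are exactly the components of curl F. Compute:
  ∂R/∂y - ∂Q/∂z = (0) - (0) = 0
  ∂P/∂z - ∂R/∂x = (-2*y) - (2*x) = -2*x - 2*y
  ∂Q/∂x - ∂P/∂y = (3*y) - (6*y - 2*z) = -3*y + 2*z.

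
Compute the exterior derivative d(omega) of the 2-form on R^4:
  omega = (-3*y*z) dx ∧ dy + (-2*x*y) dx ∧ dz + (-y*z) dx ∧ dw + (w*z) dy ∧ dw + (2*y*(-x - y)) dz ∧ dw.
d(omega) = (2*x - 3*y) dx ∧ dy ∧ dz + (z) dx ∧ dy ∧ dw + (-y) dx ∧ dz ∧ dw + (-w - 2*x - 4*y) dy ∧ dz ∧ dw

For a 2-form omega = sum_{i<j} g_{ij} dx_i ∧ dx_j, the exterior derivative is
  d(omega) = sum_{i<j} d(g_{ij}) ∧ dx_i ∧ dx_j = sum_{i<j, k} (∂g_{ij}/∂x_k) dx_k ∧ dx_i ∧ dx_j.
Expand each term, using dx_k ∧ dx_i ∧ dx_j = sgn(permutation) dx_{(a)} ∧ dx_{(b)} ∧ dx_{(c)} with (a < b < c) sorted:
  d(-3*y*z) includes (∂/∂z)(-3*y*z) dz = (-3*y) dz, which multiplied by dx ∧ dy gives (-3*y) dx ∧ dy ∧ dz
  d(-2*x*y) includes (∂/∂y)(-2*x*y) dy = (-2*x) dy, which multiplied by dx ∧ dz gives (2*x) dx ∧ dy ∧ dz
  d(-y*z) includes (∂/∂y)(-y*z) dy = (-z) dy, which multiplied by dx ∧ dw gives (z) dx ∧ dy ∧ dw
  d(-y*z) includes (∂/∂z)(-y*z) dz = (-y) dz, which multiplied by dx ∧ dw gives (y) dx ∧ dz ∧ dw
  d(w*z) includes (∂/∂z)(w*z) dz = (w) dz, which multiplied by dy ∧ dw gives (-w) dy ∧ dz ∧ dw
  d(2*y*(-x - y)) includes (∂/∂x)(2*y*(-x - y)) dx = (-2*y) dx, which multiplied by dz ∧ dw gives (-2*y) dx ∧ dz ∧ dw
  d(2*y*(-x - y)) includes (∂/∂y)(2*y*(-x - y)) dy = (-2*x - 4*y) dy, which multiplied by dz ∧ dw gives (-2*x - 4*y) dy ∧ dz ∧ dw
Collecting like 3-forms: d(omega) = (2*x - 3*y) dx ∧ dy ∧ dz + (z) dx ∧ dy ∧ dw + (-y) dx ∧ dz ∧ dw + (-w - 2*x - 4*y) dy ∧ dz ∧ dw.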